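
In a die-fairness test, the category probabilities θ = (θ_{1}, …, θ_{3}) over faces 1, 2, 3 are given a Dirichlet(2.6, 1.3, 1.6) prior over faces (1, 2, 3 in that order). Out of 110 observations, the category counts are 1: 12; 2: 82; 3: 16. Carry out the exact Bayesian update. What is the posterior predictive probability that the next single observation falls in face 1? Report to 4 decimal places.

The Dirichlet prior is conjugate to the Multinomial likelihood: each posterior αⱼ = prior αⱼ + observed count nⱼ.
Posterior concentration: (14.6, 83.3, 17.6), total = 115.5.
P(next = 1 | data) = α_{1}/Σα = 0.1264.

0.1264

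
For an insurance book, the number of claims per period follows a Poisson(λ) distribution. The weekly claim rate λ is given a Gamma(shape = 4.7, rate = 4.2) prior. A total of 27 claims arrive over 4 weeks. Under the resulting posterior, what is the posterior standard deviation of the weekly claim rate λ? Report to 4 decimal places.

With a Gamma(shape α, rate β) prior, the Poisson likelihood is conjugate: the posterior is Gamma(α + ΣXᵢ, β + n).
Posterior: Gamma(α+S, β+n) = Gamma(4.7+27, 4.2+4) = Gamma(31.7, 8.2).
SD = √α/β = √31.7/8.2 = 0.6866.

0.6866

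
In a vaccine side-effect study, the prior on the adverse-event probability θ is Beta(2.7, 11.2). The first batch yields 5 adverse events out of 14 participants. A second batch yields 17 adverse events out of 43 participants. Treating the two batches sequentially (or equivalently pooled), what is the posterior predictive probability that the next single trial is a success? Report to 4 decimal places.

0.3484

The Beta prior is conjugate to a Binomial/Bernoulli likelihood; the update adds successes to α and failures to β.
After batch 1: Beta(2.7+5, 11.2+9) = Beta(7.7, 20.2).
After batch 2: Beta(7.7+17, 20.2+26) = Beta(24.7, 46.2).
For a single future Bernoulli trial, P(success | data) = α/(α+β) = 0.3484.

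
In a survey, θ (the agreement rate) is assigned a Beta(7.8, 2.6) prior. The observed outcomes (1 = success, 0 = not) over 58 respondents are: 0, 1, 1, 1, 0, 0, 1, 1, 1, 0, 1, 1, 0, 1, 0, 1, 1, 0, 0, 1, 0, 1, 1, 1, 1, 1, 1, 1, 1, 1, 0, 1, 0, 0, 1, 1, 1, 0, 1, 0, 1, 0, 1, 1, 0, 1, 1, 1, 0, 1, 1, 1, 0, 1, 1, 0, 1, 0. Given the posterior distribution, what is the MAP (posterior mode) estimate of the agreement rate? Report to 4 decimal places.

The Beta prior is conjugate to a Binomial/Bernoulli likelihood; the update adds successes to α and failures to β.
Posterior: Beta(α+k, β+n−k) = Beta(7.8+38, 2.6+20) = Beta(45.8, 22.6).
Mode of Beta(a,b) for a,b>1 is (a−1)/(a+b−2) = 44.8/66.4 = 0.6747.

0.6747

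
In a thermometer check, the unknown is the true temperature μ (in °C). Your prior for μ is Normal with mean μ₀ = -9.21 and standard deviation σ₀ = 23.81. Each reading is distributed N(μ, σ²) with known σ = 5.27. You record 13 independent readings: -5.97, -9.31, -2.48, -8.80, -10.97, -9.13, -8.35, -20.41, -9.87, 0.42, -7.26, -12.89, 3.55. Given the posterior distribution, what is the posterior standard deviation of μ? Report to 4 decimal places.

For Normal data with known variance σ², a Normal(μ₀, σ₀²) prior on μ is conjugate. Posterior precision = 1/σ₀² + n/σ²; posterior mean is the precision-weighted average of μ₀ and x̄.
σ₀² = 23.81² = 566.9161, σ² = 5.27² = 27.7729; σ² + n·σ₀² = 27.7729 + 13·566.9161 = 7397.6822.
Posterior precision = 1/σ₀² + n/σ² = 1/566.9161 + 13/27.7729 = (σ² + n·σ₀²)/(σ₀²σ²) = 7397.6822/(566.9161·27.7729); posterior variance σₙ² = σ₀²σ²/(σ² + n·σ₀²) = 566.9161·27.7729/7397.6822 = 2.128356.
Posterior SD = √σₙ² = √(566.9161·27.7729/7397.6822) = 1.4589.

1.4589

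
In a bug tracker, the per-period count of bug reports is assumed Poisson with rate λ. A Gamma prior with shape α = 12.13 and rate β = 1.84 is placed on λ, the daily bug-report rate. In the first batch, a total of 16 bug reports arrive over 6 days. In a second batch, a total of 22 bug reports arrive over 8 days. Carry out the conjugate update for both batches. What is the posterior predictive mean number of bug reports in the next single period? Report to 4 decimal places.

3.1648

With a Gamma(shape α, rate β) prior, the Poisson likelihood is conjugate: the posterior is Gamma(α + ΣXᵢ, β + n).
After batch 1: Gamma(α+S, β+n) = Gamma(12.13+16, 1.84+6) = Gamma(28.13, 7.84).
After batch 2: Gamma(α+S, β+n) = Gamma(28.13+22, 7.84+8) = Gamma(50.13, 15.84).
The predictive distribution for one future period is NegBinom with mean α/β = 3.1648.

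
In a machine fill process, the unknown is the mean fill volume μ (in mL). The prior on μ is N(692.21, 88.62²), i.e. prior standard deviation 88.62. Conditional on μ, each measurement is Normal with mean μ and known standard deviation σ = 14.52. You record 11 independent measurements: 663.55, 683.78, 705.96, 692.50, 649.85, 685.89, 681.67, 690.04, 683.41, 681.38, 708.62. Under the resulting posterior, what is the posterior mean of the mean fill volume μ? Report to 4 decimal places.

684.2603

For Normal data with known variance σ², a Normal(μ₀, σ₀²) prior on μ is conjugate. Posterior precision = 1/σ₀² + n/σ²; posterior mean is the precision-weighted average of μ₀ and x̄.
Σxᵢ = 663.55 + 683.78 + 705.96 + 692.50 + 649.85 + 685.89 + 681.67 + 690.04 + 683.41 + 681.38 + 708.62 = 7526.65, so n·x̄ = 7526.65.
σ₀² = 88.62² = 7853.5044, σ² = 14.52² = 210.8304; σ² + n·σ₀² = 210.8304 + 11·7853.5044 = 86599.3788.
Posterior mean = (μ₀/σ₀² + n·x̄/σ²)/(1/σ₀² + n/σ²) = (σ²·μ₀ + σ₀²·n·x̄)/(σ² + n·σ₀²) = (210.8304·692.21 + 7853.5044·7526.65)/86599.3788 = 59256517.803444/86599.3788 = 684.2603.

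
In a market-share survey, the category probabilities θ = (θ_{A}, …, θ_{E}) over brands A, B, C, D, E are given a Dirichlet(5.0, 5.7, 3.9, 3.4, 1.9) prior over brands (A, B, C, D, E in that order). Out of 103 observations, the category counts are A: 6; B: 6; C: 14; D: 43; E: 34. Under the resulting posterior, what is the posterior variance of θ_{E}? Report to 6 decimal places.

0.001669

The Dirichlet prior is conjugate to the Multinomial likelihood: each posterior αⱼ = prior αⱼ + observed count nⱼ.
Posterior concentration: (11.0, 11.7, 17.9, 46.4, 35.9), total = 122.9.
Var[θ_j] = α_j(Σα−α_j)/((Σα)²(Σα+1)) = 35.9·87.0/(122.9²·123.9) = 0.001669.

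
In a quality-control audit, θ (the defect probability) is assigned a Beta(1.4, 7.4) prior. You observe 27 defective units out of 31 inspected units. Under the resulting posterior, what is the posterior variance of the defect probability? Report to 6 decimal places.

The Beta prior is conjugate to a Binomial/Bernoulli likelihood; the update adds successes to α and failures to β.
Posterior: Beta(α+k, β+n−k) = Beta(1.4+27, 7.4+4) = Beta(28.4, 11.4).
Var = αβ/((α+β)²(α+β+1)) = 28.4·11.4/(39.8²·40.8) = 0.005010.

0.005010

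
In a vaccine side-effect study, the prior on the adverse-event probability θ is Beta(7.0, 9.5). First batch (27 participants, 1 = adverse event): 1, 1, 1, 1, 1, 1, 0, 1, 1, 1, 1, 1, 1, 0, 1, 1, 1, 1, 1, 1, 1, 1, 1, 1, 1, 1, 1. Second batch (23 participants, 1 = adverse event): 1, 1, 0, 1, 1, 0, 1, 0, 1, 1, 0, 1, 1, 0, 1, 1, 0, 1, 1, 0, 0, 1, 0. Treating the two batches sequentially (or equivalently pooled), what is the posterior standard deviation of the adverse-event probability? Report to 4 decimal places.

0.0562

The Beta prior is conjugate to a Binomial/Bernoulli likelihood; the update adds successes to α and failures to β.
After batch 1: Beta(7.0+25, 9.5+2) = Beta(32.0, 11.5).
After batch 2: Beta(32.0+14, 11.5+9) = Beta(46.0, 20.5).
Var = αβ/((α+β)²(α+β+1)) = 46.0·20.5/(66.5²·67.5) = 0.00315911; SD = √0.00315911 = 0.0562.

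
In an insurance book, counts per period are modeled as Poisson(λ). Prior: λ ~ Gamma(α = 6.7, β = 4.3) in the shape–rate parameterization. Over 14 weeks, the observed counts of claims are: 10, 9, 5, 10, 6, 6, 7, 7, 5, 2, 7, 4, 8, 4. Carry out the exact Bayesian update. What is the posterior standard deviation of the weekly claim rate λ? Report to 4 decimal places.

0.5374

With a Gamma(shape α, rate β) prior, the Poisson likelihood is conjugate: the posterior is Gamma(α + ΣXᵢ, β + n).
Sum of counts S = 90 over n = 14 weeks.
Posterior: Gamma(α+S, β+n) = Gamma(6.7+90, 4.3+14) = Gamma(96.7, 18.3).
SD = √α/β = √96.7/18.3 = 0.5374.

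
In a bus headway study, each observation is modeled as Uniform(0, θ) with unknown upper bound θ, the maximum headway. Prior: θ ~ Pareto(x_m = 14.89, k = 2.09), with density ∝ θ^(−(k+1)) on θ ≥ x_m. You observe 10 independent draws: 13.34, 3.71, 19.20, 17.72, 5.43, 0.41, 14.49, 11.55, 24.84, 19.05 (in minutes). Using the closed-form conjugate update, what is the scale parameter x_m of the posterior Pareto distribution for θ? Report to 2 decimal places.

24.84

A Pareto(scale x_m, shape k) prior on the upper bound θ of Uniform(0, θ) is conjugate: posterior is Pareto(max(x_m, max xᵢ), k + n).
Sample maximum = 24.84; prior scale x_m = 14.89 → posterior scale = max = 24.84.
Posterior shape = 2.09 + 10 = 12.09.
Posterior scale x_m = 24.84.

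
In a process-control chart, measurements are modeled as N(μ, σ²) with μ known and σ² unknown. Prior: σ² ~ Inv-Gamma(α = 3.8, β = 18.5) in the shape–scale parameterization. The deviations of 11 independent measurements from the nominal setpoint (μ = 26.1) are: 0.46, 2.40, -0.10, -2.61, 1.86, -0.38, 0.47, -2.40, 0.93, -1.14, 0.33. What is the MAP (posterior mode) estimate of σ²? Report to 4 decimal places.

2.9928

With known mean μ and an Inverse-Gamma(α, β) prior on σ², the Normal likelihood is conjugate: posterior is Inv-Gamma(α + n/2, β + Σ(xᵢ−μ)²/2).
Σ(xᵢ−μ)² = (0.46)² + (2.40)² + (-0.10)² + (-2.61)² + (1.86)² + (-0.38)² + (0.47)² + (-2.40)² + (0.93)² + (-1.14)² + (0.33)² = 24.6520.
Posterior: Inv-Gamma(3.8 + 11/2, 18.5 + 24.6520/2) = Inv-Gamma(9.30, 30.82600).
Mode = β/(α+1) = 30.82600/10.30 = 2.9928.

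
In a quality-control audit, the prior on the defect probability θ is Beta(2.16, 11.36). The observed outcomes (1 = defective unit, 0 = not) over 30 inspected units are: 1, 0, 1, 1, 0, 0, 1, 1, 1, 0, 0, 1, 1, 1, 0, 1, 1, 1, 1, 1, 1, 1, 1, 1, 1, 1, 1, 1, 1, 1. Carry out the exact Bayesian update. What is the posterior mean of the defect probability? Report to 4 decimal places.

0.6011

The Beta prior is conjugate to a Binomial/Bernoulli likelihood; the update adds successes to α and failures to β.
Posterior: Beta(α+k, β+n−k) = Beta(2.16+24, 11.36+6) = Beta(26.16, 17.36).
Posterior mean = α/(α+β) = 26.16/43.52 = 0.6011.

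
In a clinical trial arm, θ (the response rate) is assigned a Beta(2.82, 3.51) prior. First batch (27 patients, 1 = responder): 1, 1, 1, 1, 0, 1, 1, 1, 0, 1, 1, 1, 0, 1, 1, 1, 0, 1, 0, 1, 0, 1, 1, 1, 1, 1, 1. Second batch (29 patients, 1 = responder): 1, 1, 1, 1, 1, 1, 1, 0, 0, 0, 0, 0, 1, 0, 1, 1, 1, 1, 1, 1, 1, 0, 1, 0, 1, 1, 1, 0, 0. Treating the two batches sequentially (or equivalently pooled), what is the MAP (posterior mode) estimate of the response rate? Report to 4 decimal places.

0.6932

The Beta prior is conjugate to a Binomial/Bernoulli likelihood; the update adds successes to α and failures to β.
After batch 1: Beta(2.82+21, 3.51+6) = Beta(23.82, 9.51).
After batch 2: Beta(23.82+19, 9.51+10) = Beta(42.82, 19.51).
Mode of Beta(a,b) for a,b>1 is (a−1)/(a+b−2) = 41.82/60.33 = 0.6932.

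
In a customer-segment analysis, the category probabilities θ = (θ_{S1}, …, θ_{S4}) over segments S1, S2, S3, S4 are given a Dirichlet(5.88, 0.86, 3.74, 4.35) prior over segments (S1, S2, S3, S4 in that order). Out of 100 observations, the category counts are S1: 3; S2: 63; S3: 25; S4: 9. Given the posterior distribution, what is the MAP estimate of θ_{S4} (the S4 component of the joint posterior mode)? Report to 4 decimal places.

The Dirichlet prior is conjugate to the Multinomial likelihood: each posterior αⱼ = prior αⱼ + observed count nⱼ.
Posterior concentration: (8.88, 63.86, 28.74, 13.35), total = 114.83.
Joint mode component: (α_{S4}−1)/(Σα−K) = 12.35/110.83 = 0.1114.

0.1114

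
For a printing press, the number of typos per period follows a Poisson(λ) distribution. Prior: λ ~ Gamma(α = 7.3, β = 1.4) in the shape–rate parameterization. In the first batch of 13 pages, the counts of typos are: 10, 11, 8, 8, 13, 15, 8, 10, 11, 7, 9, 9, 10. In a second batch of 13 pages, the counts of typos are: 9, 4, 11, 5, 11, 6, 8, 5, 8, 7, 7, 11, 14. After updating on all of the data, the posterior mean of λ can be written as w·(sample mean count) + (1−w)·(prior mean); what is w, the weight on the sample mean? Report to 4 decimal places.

0.9489

With a Gamma(shape α, rate β) prior, the Poisson likelihood is conjugate: the posterior is Gamma(α + ΣXᵢ, β + n).
Total number of pages: n = 13 + 13 = 26.
Posterior mean = (α₀+S)/(β₀+n) = [n/(β₀+n)]·(S/n) + [β₀/(β₀+n)]·(α₀/β₀), so only n and β₀ enter the weight.
Weight on data w = n/(β₀+n) = 26/(1.4+26) = 26/27.4 = 0.9489.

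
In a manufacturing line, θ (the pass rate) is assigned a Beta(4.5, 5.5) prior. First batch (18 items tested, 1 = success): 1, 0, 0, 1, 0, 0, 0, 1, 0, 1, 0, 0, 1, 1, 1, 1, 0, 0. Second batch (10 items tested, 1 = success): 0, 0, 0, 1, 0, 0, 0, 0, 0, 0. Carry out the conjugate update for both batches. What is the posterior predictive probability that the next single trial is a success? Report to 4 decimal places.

The Beta prior is conjugate to a Binomial/Bernoulli likelihood; the update adds successes to α and failures to β.
After batch 1: Beta(4.5+8, 5.5+10) = Beta(12.5, 15.5).
After batch 2: Beta(12.5+1, 15.5+9) = Beta(13.5, 24.5).
For a single future Bernoulli trial, P(success | data) = α/(α+β) = 0.3553.

0.3553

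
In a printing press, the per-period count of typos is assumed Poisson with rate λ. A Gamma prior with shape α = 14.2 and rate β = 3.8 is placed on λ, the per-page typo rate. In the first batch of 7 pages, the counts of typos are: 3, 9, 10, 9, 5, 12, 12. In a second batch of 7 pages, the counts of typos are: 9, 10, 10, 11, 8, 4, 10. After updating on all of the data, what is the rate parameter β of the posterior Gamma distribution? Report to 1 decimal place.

17.8

With a Gamma(shape α, rate β) prior, the Poisson likelihood is conjugate: the posterior is Gamma(α + ΣXᵢ, β + n).
Batch 1: sum of counts S = 60 over n = 7 pages.
After batch 1: Gamma(α+S, β+n) = Gamma(14.2+60, 3.8+7) = Gamma(74.2, 10.8).
Batch 2: sum of counts S = 62 over n = 7 pages.
After batch 2: Gamma(α+S, β+n) = Gamma(74.2+62, 10.8+7) = Gamma(136.2, 17.8).
Posterior β = 17.8.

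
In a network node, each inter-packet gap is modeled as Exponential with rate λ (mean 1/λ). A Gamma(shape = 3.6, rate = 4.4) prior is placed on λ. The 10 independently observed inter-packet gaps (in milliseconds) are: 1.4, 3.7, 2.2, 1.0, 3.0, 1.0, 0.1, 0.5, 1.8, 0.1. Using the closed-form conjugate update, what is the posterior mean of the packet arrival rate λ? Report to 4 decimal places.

With a Gamma(shape α, rate β) prior on the exponential rate λ, the posterior after n observations with total T = Σxᵢ is Gamma(α+n, β+T).
Sum of observations T = 14.8 milliseconds; n = 10.
Posterior: Gamma(3.6+10, 4.4+14.8) = Gamma(13.6, 19.2).
Posterior mean of λ = α/β = 13.6/19.2 = 0.7083.

0.7083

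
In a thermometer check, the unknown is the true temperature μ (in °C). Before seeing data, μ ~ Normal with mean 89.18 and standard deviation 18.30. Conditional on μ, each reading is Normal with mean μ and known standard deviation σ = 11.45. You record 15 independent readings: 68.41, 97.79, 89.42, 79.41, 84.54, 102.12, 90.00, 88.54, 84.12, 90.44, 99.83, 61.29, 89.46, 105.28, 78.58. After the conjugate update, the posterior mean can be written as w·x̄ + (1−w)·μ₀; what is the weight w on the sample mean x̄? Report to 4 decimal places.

0.9746

For Normal data with known variance σ², a Normal(μ₀, σ₀²) prior on μ is conjugate. Posterior precision = 1/σ₀² + n/σ²; posterior mean is the precision-weighted average of μ₀ and x̄.
σ₀² = 18.30² = 334.89, σ² = 11.45² = 131.1025. Prior precision 1/σ₀² = 1/334.89; data precision n/σ² = 15/131.1025.
w = (n/σ²)/(1/σ₀² + n/σ²) = n·σ₀²/(σ² + n·σ₀²) = 15·334.89/(131.1025 + 15·334.89) = 5023.35/5154.4525 = 0.9746.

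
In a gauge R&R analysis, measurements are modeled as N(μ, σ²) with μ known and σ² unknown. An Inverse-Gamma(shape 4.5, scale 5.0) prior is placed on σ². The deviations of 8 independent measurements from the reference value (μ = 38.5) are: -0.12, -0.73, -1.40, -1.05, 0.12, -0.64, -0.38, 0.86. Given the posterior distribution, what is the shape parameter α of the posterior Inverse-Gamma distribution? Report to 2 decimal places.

8.50

With known mean μ and an Inverse-Gamma(α, β) prior on σ², the Normal likelihood is conjugate: posterior is Inv-Gamma(α + n/2, β + Σ(xᵢ−μ)²/2).
Σ(xᵢ−μ)² = (-0.12)² + (-0.73)² + (-1.40)² + (-1.05)² + (0.12)² + (-0.64)² + (-0.38)² + (0.86)² = 4.9178.
Posterior: Inv-Gamma(4.5 + 8/2, 5.0 + 4.9178/2) = Inv-Gamma(8.50, 7.45890).
Posterior α = 8.50.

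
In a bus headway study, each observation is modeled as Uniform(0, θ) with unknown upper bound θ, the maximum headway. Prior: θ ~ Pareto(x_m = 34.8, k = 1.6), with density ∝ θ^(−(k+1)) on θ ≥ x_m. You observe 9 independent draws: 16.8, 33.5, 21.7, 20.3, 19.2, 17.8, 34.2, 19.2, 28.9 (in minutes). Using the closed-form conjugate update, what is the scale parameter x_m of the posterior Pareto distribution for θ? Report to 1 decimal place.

34.8

A Pareto(scale x_m, shape k) prior on the upper bound θ of Uniform(0, θ) is conjugate: posterior is Pareto(max(x_m, max xᵢ), k + n).
Sample maximum = 34.2; prior scale x_m = 34.8 → posterior scale = max = 34.8.
Posterior shape = 1.6 + 9 = 10.6.
Posterior scale x_m = 34.8.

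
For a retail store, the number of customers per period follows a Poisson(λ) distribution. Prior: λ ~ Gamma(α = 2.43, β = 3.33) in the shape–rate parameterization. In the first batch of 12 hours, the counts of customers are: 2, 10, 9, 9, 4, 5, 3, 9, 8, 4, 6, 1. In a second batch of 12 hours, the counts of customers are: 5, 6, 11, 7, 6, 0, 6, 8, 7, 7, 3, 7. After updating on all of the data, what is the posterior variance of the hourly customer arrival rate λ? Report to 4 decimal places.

With a Gamma(shape α, rate β) prior, the Poisson likelihood is conjugate: the posterior is Gamma(α + ΣXᵢ, β + n).
Batch 1: sum of counts S = 70 over n = 12 hours.
After batch 1: Gamma(α+S, β+n) = Gamma(2.43+70, 3.33+12) = Gamma(72.43, 15.33).
Batch 2: sum of counts S = 73 over n = 12 hours.
After batch 2: Gamma(α+S, β+n) = Gamma(72.43+73, 15.33+12) = Gamma(145.43, 27.33).
Var = α/β² = 145.43/27.33² = 0.1947.

0.1947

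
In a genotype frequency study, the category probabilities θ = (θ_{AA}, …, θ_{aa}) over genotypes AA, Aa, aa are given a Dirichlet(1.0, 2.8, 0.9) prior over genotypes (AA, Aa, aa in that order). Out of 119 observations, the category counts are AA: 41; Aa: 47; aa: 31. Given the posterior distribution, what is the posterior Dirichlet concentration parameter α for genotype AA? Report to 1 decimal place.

42.0

The Dirichlet prior is conjugate to the Multinomial likelihood: each posterior αⱼ = prior αⱼ + observed count nⱼ.
Posterior concentration: (42.0, 49.8, 31.9), total = 123.7.
α_{AA} = 1.0 + 41 = 42.0.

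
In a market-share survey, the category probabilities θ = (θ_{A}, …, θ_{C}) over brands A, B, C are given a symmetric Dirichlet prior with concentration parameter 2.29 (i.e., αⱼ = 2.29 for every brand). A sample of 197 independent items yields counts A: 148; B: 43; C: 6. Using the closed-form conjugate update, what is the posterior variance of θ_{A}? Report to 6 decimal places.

0.000946

The Dirichlet prior is conjugate to the Multinomial likelihood: each posterior αⱼ = prior αⱼ + observed count nⱼ.
Posterior concentration: (150.29, 45.29, 8.29), total = 203.87.
Var[θ_j] = α_j(Σα−α_j)/((Σα)²(Σα+1)) = 150.29·53.58/(203.87²·204.87) = 0.000946.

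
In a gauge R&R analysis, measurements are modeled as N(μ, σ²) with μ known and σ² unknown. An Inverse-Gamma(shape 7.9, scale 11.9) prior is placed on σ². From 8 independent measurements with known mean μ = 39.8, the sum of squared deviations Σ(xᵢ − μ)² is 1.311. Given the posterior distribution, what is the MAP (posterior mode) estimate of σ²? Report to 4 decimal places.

0.9733

With known mean μ and an Inverse-Gamma(α, β) prior on σ², the Normal likelihood is conjugate: posterior is Inv-Gamma(α + n/2, β + Σ(xᵢ−μ)²/2).
Posterior: Inv-Gamma(7.9 + 8/2, 11.9 + 1.311/2) = Inv-Gamma(11.90, 12.5555).
Mode = β/(α+1) = 12.5555/12.90 = 0.9733.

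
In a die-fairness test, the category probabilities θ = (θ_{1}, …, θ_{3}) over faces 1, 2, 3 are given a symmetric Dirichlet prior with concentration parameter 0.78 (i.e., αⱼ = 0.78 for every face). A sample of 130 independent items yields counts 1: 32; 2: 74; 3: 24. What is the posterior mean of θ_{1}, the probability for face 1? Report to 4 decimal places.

The Dirichlet prior is conjugate to the Multinomial likelihood: each posterior αⱼ = prior αⱼ + observed count nⱼ.
Posterior concentration: (32.78, 74.78, 24.78), total = 132.34.
E[θ_{1}|data] = α_{1}/Σα = 32.78/132.34 = 0.2477.

0.2477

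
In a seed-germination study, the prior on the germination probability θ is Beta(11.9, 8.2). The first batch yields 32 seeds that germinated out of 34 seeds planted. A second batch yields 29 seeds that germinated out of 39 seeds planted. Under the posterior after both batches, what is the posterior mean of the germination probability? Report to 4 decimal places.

0.7830

The Beta prior is conjugate to a Binomial/Bernoulli likelihood; the update adds successes to α and failures to β.
After batch 1: Beta(11.9+32, 8.2+2) = Beta(43.9, 10.2).
After batch 2: Beta(43.9+29, 10.2+10) = Beta(72.9, 20.2).
Posterior mean = α/(α+β) = 72.9/93.1 = 0.7830.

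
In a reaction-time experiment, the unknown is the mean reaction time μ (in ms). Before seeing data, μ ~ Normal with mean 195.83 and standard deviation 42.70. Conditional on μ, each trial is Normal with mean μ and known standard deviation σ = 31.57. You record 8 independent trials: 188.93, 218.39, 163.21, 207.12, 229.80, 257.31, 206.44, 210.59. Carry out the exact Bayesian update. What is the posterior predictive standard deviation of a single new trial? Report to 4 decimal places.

33.3658

For Normal data with known variance σ², a Normal(μ₀, σ₀²) prior on μ is conjugate. Posterior precision = 1/σ₀² + n/σ²; posterior mean is the precision-weighted average of μ₀ and x̄.
σ₀² = 42.70² = 1823.29, σ² = 31.57² = 996.6649; σ² + n·σ₀² = 996.6649 + 8·1823.29 = 15582.9849.
Posterior precision = 1/σ₀² + n/σ² = 1/1823.29 + 8/996.6649 = (σ² + n·σ₀²)/(σ₀²σ²) = 15582.9849/(1823.29·996.6649); posterior variance σₙ² = σ₀²σ²/(σ² + n·σ₀²) = 1823.29·996.6649/15582.9849 = 116.614959.
Predictive variance for one new observation = σₙ² + σ² = 1823.29·996.6649/15582.9849 + 996.6649 = σ²·(σ₀² + 15582.9849)/15582.9849 = 996.6649·17406.2749/15582.9849 = 1113.279859; SD = √(996.6649·17406.2749/15582.9849) = 33.3658.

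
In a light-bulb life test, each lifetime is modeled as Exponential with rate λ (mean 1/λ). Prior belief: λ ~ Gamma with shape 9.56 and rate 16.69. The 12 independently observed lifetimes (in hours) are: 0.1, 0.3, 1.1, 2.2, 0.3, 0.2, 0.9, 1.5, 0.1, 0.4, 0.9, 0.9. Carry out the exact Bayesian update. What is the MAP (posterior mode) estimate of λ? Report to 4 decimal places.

0.8034

With a Gamma(shape α, rate β) prior on the exponential rate λ, the posterior after n observations with total T = Σxᵢ is Gamma(α+n, β+T).
Sum of observations T = 8.9 hours; n = 12.
Posterior: Gamma(9.56+12, 16.69+8.9) = Gamma(21.56, 25.59).
Mode = (α−1)/β = 0.8034.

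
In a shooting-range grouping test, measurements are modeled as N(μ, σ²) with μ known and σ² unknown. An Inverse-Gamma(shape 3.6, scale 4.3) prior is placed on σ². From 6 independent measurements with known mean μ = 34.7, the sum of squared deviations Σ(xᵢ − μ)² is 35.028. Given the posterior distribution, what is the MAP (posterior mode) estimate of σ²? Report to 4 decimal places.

With known mean μ and an Inverse-Gamma(α, β) prior on σ², the Normal likelihood is conjugate: posterior is Inv-Gamma(α + n/2, β + Σ(xᵢ−μ)²/2).
Posterior: Inv-Gamma(3.6 + 6/2, 4.3 + 35.028/2) = Inv-Gamma(6.60, 21.8140).
Mode = β/(α+1) = 21.8140/7.60 = 2.8703.

2.8703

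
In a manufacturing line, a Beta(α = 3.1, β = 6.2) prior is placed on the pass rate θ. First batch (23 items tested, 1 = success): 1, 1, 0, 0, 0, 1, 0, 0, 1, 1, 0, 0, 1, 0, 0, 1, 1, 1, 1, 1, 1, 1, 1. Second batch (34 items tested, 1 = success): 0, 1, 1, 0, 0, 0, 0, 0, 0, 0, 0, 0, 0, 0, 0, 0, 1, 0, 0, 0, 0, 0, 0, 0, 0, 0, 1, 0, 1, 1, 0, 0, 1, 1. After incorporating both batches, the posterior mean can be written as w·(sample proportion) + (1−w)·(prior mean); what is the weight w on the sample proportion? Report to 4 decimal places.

The Beta prior is conjugate to a Binomial/Bernoulli likelihood; the update adds successes to α and failures to β.
Total number of items tested: n = 23 + 34 = 57.
Posterior mean = (α₀+k)/(α₀+β₀+n) = [n/(α₀+β₀+n)]·(k/n) + [(α₀+β₀)/(α₀+β₀+n)]·α₀/(α₀+β₀), so only n and the prior enter the weight.
The weight on the data is w = n/(α₀+β₀+n) = 57/(3.1+6.2+57) = 57/66.3 = 0.8597.

0.8597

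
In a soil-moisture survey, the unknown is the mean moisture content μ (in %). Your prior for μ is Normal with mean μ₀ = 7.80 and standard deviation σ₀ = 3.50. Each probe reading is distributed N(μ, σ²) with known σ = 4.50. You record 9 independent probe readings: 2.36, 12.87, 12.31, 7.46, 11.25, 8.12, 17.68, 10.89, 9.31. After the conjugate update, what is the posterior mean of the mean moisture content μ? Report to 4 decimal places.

For Normal data with known variance σ², a Normal(μ₀, σ₀²) prior on μ is conjugate. Posterior precision = 1/σ₀² + n/σ²; posterior mean is the precision-weighted average of μ₀ and x̄.
Σxᵢ = 2.36 + 12.87 + 12.31 + 7.46 + 11.25 + 8.12 + 17.68 + 10.89 + 9.31 = 92.25, so n·x̄ = 92.25.
σ₀² = 3.50² = 12.25, σ² = 4.50² = 20.25; σ² + n·σ₀² = 20.25 + 9·12.25 = 130.5.
Posterior mean = (μ₀/σ₀² + n·x̄/σ²)/(1/σ₀² + n/σ²) = (σ²·μ₀ + σ₀²·n·x̄)/(σ² + n·σ₀²) = (20.25·7.80 + 12.25·92.25)/130.5 = 1288.0125/130.5 = 9.8698.

9.8698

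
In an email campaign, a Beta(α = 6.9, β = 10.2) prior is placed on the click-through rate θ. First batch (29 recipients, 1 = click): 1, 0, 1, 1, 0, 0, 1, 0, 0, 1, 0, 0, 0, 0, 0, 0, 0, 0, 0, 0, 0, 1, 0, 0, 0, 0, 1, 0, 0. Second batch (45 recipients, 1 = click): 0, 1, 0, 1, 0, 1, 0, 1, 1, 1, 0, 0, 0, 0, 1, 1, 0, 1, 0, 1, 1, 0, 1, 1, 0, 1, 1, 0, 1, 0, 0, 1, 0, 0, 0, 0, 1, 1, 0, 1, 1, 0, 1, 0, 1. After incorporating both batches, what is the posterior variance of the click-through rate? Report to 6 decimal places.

0.002617

The Beta prior is conjugate to a Binomial/Bernoulli likelihood; the update adds successes to α and failures to β.
After batch 1: Beta(6.9+7, 10.2+22) = Beta(13.9, 32.2).
After batch 2: Beta(13.9+23, 32.2+22) = Beta(36.9, 54.2).
Var = αβ/((α+β)²(α+β+1)) = 36.9·54.2/(91.1²·92.1) = 0.002617.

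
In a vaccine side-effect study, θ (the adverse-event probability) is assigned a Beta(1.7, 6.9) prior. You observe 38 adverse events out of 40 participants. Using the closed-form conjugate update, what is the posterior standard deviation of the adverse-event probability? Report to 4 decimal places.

0.0549

The Beta prior is conjugate to a Binomial/Bernoulli likelihood; the update adds successes to α and failures to β.
Posterior: Beta(α+k, β+n−k) = Beta(1.7+38, 6.9+2) = Beta(39.7, 8.9).
Var = αβ/((α+β)²(α+β+1)) = 39.7·8.9/(48.6²·49.6) = 0.00301597; SD = √0.00301597 = 0.0549.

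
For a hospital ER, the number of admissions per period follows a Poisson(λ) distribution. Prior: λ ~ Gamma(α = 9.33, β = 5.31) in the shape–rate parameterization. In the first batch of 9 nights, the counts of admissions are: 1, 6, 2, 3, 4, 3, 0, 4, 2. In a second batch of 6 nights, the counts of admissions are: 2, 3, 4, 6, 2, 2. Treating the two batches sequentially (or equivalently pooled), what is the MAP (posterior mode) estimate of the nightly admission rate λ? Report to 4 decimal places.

2.5766

With a Gamma(shape α, rate β) prior, the Poisson likelihood is conjugate: the posterior is Gamma(α + ΣXᵢ, β + n).
Batch 1: sum of counts S = 25 over n = 9 nights.
After batch 1: Gamma(α+S, β+n) = Gamma(9.33+25, 5.31+9) = Gamma(34.33, 14.31).
Batch 2: sum of counts S = 19 over n = 6 nights.
After batch 2: Gamma(α+S, β+n) = Gamma(34.33+19, 14.31+6) = Gamma(53.33, 20.31).
Mode of Gamma(α,β) for α≥1 is (α−1)/β = 52.33/20.31 = 2.5766.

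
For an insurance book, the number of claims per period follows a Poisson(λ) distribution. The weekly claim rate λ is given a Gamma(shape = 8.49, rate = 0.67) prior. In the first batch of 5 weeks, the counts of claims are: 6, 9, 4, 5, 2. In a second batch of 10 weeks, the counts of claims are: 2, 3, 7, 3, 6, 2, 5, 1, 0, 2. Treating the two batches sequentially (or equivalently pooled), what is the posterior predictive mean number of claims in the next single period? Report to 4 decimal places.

With a Gamma(shape α, rate β) prior, the Poisson likelihood is conjugate: the posterior is Gamma(α + ΣXᵢ, β + n).
Batch 1: sum of counts S = 26 over n = 5 weeks.
After batch 1: Gamma(α+S, β+n) = Gamma(8.49+26, 0.67+5) = Gamma(34.49, 5.67).
Batch 2: sum of counts S = 31 over n = 10 weeks.
After batch 2: Gamma(α+S, β+n) = Gamma(34.49+31, 5.67+10) = Gamma(65.49, 15.67).
The predictive distribution for one future period is NegBinom with mean α/β = 4.1793.

4.1793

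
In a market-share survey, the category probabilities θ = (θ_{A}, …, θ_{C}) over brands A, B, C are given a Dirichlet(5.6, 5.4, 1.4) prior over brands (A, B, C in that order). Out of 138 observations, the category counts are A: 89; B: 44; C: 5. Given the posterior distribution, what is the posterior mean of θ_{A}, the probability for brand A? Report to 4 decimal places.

0.6290

The Dirichlet prior is conjugate to the Multinomial likelihood: each posterior αⱼ = prior αⱼ + observed count nⱼ.
Posterior concentration: (94.6, 49.4, 6.4), total = 150.4.
E[θ_{A}|data] = α_{A}/Σα = 94.6/150.4 = 0.6290.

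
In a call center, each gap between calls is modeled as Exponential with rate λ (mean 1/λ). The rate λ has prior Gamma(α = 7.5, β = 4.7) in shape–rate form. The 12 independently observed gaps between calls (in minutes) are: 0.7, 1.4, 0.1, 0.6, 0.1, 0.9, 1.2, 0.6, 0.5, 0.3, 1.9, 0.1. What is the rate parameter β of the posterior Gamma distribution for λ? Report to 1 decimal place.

With a Gamma(shape α, rate β) prior on the exponential rate λ, the posterior after n observations with total T = Σxᵢ is Gamma(α+n, β+T).
Sum of observations T = 8.4 minutes; n = 12.
Posterior: Gamma(7.5+12, 4.7+8.4) = Gamma(19.5, 13.1).
Posterior β = 13.1.

13.1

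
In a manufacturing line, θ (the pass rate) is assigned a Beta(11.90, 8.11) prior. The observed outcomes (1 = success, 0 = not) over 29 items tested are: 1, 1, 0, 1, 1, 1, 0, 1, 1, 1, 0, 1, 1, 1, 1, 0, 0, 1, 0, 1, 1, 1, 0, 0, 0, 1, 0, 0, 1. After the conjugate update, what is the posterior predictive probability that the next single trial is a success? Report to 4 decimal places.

0.6101

The Beta prior is conjugate to a Binomial/Bernoulli likelihood; the update adds successes to α and failures to β.
Posterior: Beta(α+k, β+n−k) = Beta(11.90+18, 8.11+11) = Beta(29.90, 19.11).
For a single future Bernoulli trial, P(success | data) = α/(α+β) = 0.6101.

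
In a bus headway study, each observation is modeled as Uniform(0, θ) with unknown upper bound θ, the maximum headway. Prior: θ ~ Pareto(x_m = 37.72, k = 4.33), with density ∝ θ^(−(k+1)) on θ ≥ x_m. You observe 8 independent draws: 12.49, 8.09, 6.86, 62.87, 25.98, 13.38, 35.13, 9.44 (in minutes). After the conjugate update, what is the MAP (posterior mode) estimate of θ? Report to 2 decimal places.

62.87

A Pareto(scale x_m, shape k) prior on the upper bound θ of Uniform(0, θ) is conjugate: posterior is Pareto(max(x_m, max xᵢ), k + n).
Sample maximum = 62.87; prior scale x_m = 37.72 → posterior scale = max = 62.87.
Posterior shape = 4.33 + 8 = 12.33.
The Pareto density is decreasing on [x_m, ∞), so the mode is x_m = 62.87.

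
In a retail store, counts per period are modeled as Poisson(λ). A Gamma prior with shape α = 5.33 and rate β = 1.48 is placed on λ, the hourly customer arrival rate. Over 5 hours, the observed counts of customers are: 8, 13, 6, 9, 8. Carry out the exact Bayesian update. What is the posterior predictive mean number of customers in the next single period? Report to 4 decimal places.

7.6127

With a Gamma(shape α, rate β) prior, the Poisson likelihood is conjugate: the posterior is Gamma(α + ΣXᵢ, β + n).
Sum of counts S = 44 over n = 5 hours.
Posterior: Gamma(α+S, β+n) = Gamma(5.33+44, 1.48+5) = Gamma(49.33, 6.48).
The predictive distribution for one future period is NegBinom with mean α/β = 7.6127.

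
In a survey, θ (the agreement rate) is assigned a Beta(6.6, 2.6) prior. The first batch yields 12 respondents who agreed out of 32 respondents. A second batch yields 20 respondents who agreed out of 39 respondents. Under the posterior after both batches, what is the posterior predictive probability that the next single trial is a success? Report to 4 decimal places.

0.4813

The Beta prior is conjugate to a Binomial/Bernoulli likelihood; the update adds successes to α and failures to β.
After batch 1: Beta(6.6+12, 2.6+20) = Beta(18.6, 22.6).
After batch 2: Beta(18.6+20, 22.6+19) = Beta(38.6, 41.6).
For a single future Bernoulli trial, P(success | data) = α/(α+β) = 0.4813.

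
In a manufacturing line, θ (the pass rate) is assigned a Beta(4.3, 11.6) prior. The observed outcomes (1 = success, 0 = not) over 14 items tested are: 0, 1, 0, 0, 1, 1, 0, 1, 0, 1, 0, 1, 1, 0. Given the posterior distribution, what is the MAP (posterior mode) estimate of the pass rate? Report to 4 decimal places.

0.3692

The Beta prior is conjugate to a Binomial/Bernoulli likelihood; the update adds successes to α and failures to β.
Posterior: Beta(α+k, β+n−k) = Beta(4.3+7, 11.6+7) = Beta(11.3, 18.6).
Mode of Beta(a,b) for a,b>1 is (a−1)/(a+b−2) = 10.3/27.9 = 0.3692.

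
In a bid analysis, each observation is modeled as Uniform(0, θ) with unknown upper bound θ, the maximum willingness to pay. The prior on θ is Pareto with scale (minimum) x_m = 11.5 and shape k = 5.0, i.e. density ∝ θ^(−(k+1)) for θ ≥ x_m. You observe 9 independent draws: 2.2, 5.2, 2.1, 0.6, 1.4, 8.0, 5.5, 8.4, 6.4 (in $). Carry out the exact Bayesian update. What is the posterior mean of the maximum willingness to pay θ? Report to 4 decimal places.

12.3846

A Pareto(scale x_m, shape k) prior on the upper bound θ of Uniform(0, θ) is conjugate: posterior is Pareto(max(x_m, max xᵢ), k + n).
Sample maximum = 8.4; prior scale x_m = 11.5 → posterior scale = max = 11.5.
Posterior shape = 5.0 + 9 = 14.0.
E[θ|data] = k·x_m/(k−1) = 14.0·11.5/13.0 = 12.3846.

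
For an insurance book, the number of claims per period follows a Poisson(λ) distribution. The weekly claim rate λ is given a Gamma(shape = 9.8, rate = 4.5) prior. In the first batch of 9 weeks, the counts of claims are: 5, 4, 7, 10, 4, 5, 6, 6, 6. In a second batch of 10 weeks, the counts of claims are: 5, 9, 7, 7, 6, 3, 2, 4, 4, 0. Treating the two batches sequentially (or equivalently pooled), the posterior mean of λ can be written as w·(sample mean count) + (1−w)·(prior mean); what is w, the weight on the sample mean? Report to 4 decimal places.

With a Gamma(shape α, rate β) prior, the Poisson likelihood is conjugate: the posterior is Gamma(α + ΣXᵢ, β + n).
Total number of weeks: n = 9 + 10 = 19.
Posterior mean = (α₀+S)/(β₀+n) = [n/(β₀+n)]·(S/n) + [β₀/(β₀+n)]·(α₀/β₀), so only n and β₀ enter the weight.
Weight on data w = n/(β₀+n) = 19/(4.5+19) = 19/23.5 = 0.8085.

0.8085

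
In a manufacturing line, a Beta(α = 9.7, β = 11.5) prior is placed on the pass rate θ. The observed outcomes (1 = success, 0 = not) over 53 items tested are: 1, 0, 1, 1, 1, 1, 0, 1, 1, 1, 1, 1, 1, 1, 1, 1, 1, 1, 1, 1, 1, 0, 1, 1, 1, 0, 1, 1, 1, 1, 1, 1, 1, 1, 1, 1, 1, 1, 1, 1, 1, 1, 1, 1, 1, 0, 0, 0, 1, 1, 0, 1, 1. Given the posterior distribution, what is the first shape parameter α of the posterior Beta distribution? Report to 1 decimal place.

The Beta prior is conjugate to a Binomial/Bernoulli likelihood; the update adds successes to α and failures to β.
Posterior: Beta(α+k, β+n−k) = Beta(9.7+45, 11.5+8) = Beta(54.7, 19.5).
Posterior α = 54.7.

54.7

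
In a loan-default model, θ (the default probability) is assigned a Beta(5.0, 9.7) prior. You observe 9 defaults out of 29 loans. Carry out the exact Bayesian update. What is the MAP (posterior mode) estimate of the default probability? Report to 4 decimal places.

The Beta prior is conjugate to a Binomial/Bernoulli likelihood; the update adds successes to α and failures to β.
Posterior: Beta(α+k, β+n−k) = Beta(5.0+9, 9.7+20) = Beta(14.0, 29.7).
Mode of Beta(a,b) for a,b>1 is (a−1)/(a+b−2) = 13.0/41.7 = 0.3118.

0.3118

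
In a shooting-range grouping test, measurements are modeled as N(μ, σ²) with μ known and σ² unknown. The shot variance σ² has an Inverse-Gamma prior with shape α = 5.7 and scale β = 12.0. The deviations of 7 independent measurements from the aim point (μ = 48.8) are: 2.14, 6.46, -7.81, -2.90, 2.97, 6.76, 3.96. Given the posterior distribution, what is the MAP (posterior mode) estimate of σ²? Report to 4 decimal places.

With known mean μ and an Inverse-Gamma(α, β) prior on σ², the Normal likelihood is conjugate: posterior is Inv-Gamma(α + n/2, β + Σ(xᵢ−μ)²/2).
Σ(xᵢ−μ)² = (2.14)² + (6.46)² + (-7.81)² + (-2.90)² + (2.97)² + (6.76)² + (3.96)² = 185.9174.
Posterior: Inv-Gamma(5.7 + 7/2, 12.0 + 185.9174/2) = Inv-Gamma(9.20, 104.95870).
Mode = β/(α+1) = 104.95870/10.20 = 10.2901.

10.2901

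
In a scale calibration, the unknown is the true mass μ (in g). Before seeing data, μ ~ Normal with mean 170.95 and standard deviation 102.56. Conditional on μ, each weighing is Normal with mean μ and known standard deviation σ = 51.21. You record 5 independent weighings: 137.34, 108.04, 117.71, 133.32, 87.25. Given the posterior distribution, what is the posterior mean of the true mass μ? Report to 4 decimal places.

119.3071

For Normal data with known variance σ², a Normal(μ₀, σ₀²) prior on μ is conjugate. Posterior precision = 1/σ₀² + n/σ²; posterior mean is the precision-weighted average of μ₀ and x̄.
Σxᵢ = 137.34 + 108.04 + 117.71 + 133.32 + 87.25 = 583.66, so n·x̄ = 583.66.
σ₀² = 102.56² = 10518.5536, σ² = 51.21² = 2622.4641; σ² + n·σ₀² = 2622.4641 + 5·10518.5536 = 55215.2321.
Posterior mean = (μ₀/σ₀² + n·x̄/σ²)/(1/σ₀² + n/σ²) = (σ²·μ₀ + σ₀²·n·x̄)/(σ² + n·σ₀²) = (2622.4641·170.95 + 10518.5536·583.66)/55215.2321 = 6587569.232071/55215.2321 = 119.3071.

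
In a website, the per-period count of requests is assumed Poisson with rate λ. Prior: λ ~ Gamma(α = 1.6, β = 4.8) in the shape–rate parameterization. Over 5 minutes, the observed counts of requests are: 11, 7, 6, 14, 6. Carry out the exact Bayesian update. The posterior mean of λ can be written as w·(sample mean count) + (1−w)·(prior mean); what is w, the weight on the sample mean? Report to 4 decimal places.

With a Gamma(shape α, rate β) prior, the Poisson likelihood is conjugate: the posterior is Gamma(α + ΣXᵢ, β + n).
Posterior mean = (α₀+S)/(β₀+n) = [n/(β₀+n)]·(S/n) + [β₀/(β₀+n)]·(α₀/β₀), so only n and β₀ enter the weight.
Weight on data w = n/(β₀+n) = 5/(4.8+5) = 5/9.8 = 0.5102.

0.5102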